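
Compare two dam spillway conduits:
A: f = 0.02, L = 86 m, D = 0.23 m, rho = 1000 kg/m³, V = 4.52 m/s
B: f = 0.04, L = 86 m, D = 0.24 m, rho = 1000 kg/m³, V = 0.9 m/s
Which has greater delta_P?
delta_P(A) = 76.39 kPa, delta_P(B) = 5.805 kPa. Answer: A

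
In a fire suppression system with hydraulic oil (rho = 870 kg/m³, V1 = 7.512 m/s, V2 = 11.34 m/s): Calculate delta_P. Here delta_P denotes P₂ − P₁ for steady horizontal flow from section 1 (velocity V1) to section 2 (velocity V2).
Formula: \Delta P = \frac{1}{2} \rho (V_1^2 - V_2^2)
delta_P = 0.5·870·(7.512² − 11.34²)/1000 = -31.39 kPa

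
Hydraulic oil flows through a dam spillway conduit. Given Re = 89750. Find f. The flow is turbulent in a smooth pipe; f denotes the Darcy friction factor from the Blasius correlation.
Formula: f = \frac{0.316}{Re^{0.25}}
f = 0.316/89750^0.25 = 0.01826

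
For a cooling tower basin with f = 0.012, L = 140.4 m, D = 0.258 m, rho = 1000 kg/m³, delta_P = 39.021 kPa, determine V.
Formula: \Delta P = f \frac{L}{D} \frac{\rho V^2}{2}
Substituting knowns: 39.021 = 0.012·(140.4/0.258)·0.5·1000·V²/1000
Solving for V: V = √((39.021·1000)/(0.012·(140.4/0.258)·0.5·1000)) = 3.457 m/s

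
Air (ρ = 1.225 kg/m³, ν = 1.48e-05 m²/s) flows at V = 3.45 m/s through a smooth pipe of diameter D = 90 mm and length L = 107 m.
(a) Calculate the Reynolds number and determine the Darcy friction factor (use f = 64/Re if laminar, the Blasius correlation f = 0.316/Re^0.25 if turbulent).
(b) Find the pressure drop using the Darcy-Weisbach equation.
(a) Re = V·D/ν = 3.45·0.09/1.48e-05 = 20980 → turbulent (Re > 4000); f = 0.316/Re^0.25 = 0.316/20980^0.25 = 0.026256
(b) Darcy-Weisbach: ΔP = f·(L/D)·½ρV²/1000 = 0.026256·(107/0.090)·½·1.225·3.45²/1000 = 0.2276 kPa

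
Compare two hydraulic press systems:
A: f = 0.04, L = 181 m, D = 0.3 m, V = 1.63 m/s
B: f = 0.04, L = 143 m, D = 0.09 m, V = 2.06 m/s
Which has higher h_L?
h_L(A) = 3.268 m, h_L(B) = 13.75 m. Answer: B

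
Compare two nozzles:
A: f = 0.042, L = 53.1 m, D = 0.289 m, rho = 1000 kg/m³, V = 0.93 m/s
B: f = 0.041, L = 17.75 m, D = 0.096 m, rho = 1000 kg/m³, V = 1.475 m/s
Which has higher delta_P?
delta_P(A) = 3.337 kPa, delta_P(B) = 8.246 kPa. Answer: B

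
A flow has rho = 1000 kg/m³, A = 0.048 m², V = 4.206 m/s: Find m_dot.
Formula: \dot{m} = \rho A V
m_dot = 1000·0.048·4.206 = 201.9 kg/s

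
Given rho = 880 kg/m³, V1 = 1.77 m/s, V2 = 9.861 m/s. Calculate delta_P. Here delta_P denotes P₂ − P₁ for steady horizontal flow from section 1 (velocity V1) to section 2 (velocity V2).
Formula: \Delta P = \frac{1}{2} \rho (V_1^2 - V_2^2)
delta_P = 0.5·880·(1.77² − 9.861²)/1000 = -41.41 kPa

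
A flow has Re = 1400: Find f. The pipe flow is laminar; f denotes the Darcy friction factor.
Formula: f = \frac{64}{Re}
f = 64/1400 = 0.04571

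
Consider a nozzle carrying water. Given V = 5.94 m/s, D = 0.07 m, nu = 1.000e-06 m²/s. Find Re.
Formula: Re = \frac{V D}{\nu}
Re = 5.94·0.07/1.000e-06 = 415800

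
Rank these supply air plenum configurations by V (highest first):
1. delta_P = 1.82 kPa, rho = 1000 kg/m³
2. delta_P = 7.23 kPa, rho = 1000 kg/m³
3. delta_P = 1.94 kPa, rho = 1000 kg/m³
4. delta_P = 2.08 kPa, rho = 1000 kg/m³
Case 1: V = 1.908 m/s
Case 2: V = 3.803 m/s
Case 3: V = 1.97 m/s
Case 4: V = 2.04 m/s
Ranking (highest first): 2, 4, 3, 1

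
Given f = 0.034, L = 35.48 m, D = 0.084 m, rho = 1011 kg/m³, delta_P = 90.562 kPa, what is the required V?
Formula: \Delta P = f \frac{L}{D} \frac{\rho V^2}{2}
Substituting knowns: 90.562 = 0.034·(35.48/0.084)·0.5·1011·V²/1000
Solving for V: V = √((90.562·1000)/(0.034·(35.48/0.084)·0.5·1011)) = 3.532 m/s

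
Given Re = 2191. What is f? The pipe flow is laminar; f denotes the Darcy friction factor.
Formula: f = \frac{64}{Re}
f = 64/2191 = 0.02921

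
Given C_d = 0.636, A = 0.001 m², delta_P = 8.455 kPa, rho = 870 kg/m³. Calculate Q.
Formula: Q = C_d A \sqrt{\frac{2 \Delta P}{\rho}}
Q = 0.636·0.001·√(2·(8.455·1000)/870)·1000 = 2.804 L/s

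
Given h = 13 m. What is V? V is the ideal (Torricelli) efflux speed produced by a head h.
Formula: V = \sqrt{2 g h}
V = √(2·9.81·13) = 15.97 m/s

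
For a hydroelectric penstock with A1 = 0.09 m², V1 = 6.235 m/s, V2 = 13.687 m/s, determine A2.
Formula: V_2 = \frac{A_1 V_1}{A_2}
Substituting knowns: 13.687 = 0.09·6.235/A2
Solving for A2: A2 = 0.09·6.235/13.687 = 0.041 m²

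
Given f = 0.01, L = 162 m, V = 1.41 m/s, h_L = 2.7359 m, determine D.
Formula: h_L = f \frac{L}{D} \frac{V^2}{2g}
Substituting knowns: 2.7359 = 0.01·(162/D)·1.41²/(2·9.81)
Solving for D: D = 0.01·162·1.41²/(2·9.81·2.7359) = 0.06 m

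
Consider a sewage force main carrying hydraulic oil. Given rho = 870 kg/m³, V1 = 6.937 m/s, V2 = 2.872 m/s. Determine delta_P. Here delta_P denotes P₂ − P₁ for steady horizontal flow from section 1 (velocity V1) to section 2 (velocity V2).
Formula: \Delta P = \frac{1}{2} \rho (V_1^2 - V_2^2)
delta_P = 0.5·870·(6.937² − 2.872²)/1000 = 17.35 kPa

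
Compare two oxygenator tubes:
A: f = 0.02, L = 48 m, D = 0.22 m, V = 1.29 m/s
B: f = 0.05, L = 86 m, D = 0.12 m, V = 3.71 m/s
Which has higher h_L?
h_L(A) = 0.3701 m, h_L(B) = 25.14 m. Answer: B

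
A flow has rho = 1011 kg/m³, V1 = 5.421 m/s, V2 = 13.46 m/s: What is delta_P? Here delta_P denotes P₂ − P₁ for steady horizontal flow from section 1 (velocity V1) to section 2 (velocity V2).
Formula: \Delta P = \frac{1}{2} \rho (V_1^2 - V_2^2)
delta_P = 0.5·1011·(5.421² − 13.46²)/1000 = -76.73 kPa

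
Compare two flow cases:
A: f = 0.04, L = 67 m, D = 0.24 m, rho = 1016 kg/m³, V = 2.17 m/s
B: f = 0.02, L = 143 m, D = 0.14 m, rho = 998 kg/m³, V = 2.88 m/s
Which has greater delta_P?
delta_P(A) = 26.71 kPa, delta_P(B) = 84.55 kPa. Answer: B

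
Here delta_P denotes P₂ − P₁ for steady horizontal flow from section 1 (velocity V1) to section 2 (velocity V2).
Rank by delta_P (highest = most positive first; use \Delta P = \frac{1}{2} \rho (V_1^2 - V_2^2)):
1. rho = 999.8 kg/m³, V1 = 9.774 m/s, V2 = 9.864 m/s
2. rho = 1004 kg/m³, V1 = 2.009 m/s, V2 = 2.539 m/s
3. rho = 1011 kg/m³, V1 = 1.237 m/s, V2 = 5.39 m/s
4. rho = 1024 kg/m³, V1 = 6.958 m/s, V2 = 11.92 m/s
Case 1: delta_P = -0.8835 kPa
Case 2: delta_P = -1.21 kPa
Case 3: delta_P = -13.91 kPa
Case 4: delta_P = -47.96 kPa
Ranking (highest first): 1, 2, 3, 4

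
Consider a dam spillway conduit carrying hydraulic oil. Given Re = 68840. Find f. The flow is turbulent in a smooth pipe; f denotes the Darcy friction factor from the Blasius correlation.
Formula: f = \frac{0.316}{Re^{0.25}}
f = 0.316/68840^0.25 = 0.01951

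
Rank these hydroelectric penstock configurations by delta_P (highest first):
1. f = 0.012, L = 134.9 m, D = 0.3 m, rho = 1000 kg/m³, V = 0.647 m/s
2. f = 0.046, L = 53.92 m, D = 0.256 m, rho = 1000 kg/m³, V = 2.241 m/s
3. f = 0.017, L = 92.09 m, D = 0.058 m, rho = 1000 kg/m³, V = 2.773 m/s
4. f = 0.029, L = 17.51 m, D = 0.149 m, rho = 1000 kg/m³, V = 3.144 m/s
Case 1: delta_P = 1.129 kPa
Case 2: delta_P = 24.33 kPa
Case 3: delta_P = 103.8 kPa
Case 4: delta_P = 16.84 kPa
Ranking (highest first): 3, 2, 4, 1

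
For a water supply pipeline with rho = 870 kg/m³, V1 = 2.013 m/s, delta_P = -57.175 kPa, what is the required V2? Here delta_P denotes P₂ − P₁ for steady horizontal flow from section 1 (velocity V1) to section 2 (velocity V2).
Formula: \Delta P = \frac{1}{2} \rho (V_1^2 - V_2^2)
Substituting knowns: -57.175 = 0.5·870·(2.013² − V2²)/1000
Solving for V2: V2 = √(2.013² − 2·(-57.175·1000)/870) = 11.64 m/s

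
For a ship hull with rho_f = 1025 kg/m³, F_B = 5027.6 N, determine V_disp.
Formula: F_B = \rho_f g V_{disp}
Substituting knowns: 5027.6 = 1025·9.81·V_disp
Solving for V_disp: V_disp = 5027.6/(1025·9.81) = 0.5 m³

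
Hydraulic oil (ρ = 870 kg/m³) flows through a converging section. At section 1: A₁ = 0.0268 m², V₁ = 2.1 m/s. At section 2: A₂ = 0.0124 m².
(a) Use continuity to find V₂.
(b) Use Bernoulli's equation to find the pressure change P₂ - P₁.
(a) Continuity: A₁V₁=A₂V₂ -> V₂=A₁V₁/A₂=0.0268*2.1/0.0124=4.54 m/s
(b) Bernoulli: P₂-P₁=0.5*rho*(V₁^2-V₂^2)/1000=0.5*870*(2.1^2-4.54^2)/1000=-7.048 kPa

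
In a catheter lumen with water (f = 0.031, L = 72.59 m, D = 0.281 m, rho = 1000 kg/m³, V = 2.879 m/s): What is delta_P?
Formula: \Delta P = f \frac{L}{D} \frac{\rho V^2}{2}
delta_P = 0.031·(72.59/0.281)·0.5·1000·2.879²/1000 = 33.19 kPa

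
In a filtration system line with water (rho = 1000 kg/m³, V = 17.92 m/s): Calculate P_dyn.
Formula: P_{dyn} = \frac{1}{2} \rho V^2
P_dyn = 0.5·1000·17.92²/1000 = 160.6 kPa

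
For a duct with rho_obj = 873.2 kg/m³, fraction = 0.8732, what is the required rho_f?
Formula: f_{sub} = \frac{\rho_{obj}}{\rho_f}
Substituting knowns: 0.8732 = 873.2/rho_f
Solving for rho_f: rho_f = 873.2/0.8732 = 1000 kg/m³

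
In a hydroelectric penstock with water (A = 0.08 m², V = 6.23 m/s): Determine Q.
Formula: Q = A V
Q = 0.08·6.23·1000 = 498.4 L/s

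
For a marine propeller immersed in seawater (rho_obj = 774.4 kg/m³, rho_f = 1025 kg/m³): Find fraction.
Formula: f_{sub} = \frac{\rho_{obj}}{\rho_f}
fraction = 774.4/1025 = 0.7555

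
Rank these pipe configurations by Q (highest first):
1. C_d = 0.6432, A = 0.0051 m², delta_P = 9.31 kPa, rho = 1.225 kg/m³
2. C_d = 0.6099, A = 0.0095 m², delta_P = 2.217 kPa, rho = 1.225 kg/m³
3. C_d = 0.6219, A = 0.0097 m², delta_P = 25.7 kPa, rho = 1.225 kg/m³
Case 1: Q = 404.4 L/s
Case 2: Q = 348.6 L/s
Case 3: Q = 1236 L/s
Ranking (highest first): 3, 1, 2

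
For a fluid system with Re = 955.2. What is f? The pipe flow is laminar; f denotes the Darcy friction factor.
Formula: f = \frac{64}{Re}
f = 64/955.2 = 0.067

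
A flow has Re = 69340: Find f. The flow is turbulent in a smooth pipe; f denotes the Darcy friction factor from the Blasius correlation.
Formula: f = \frac{0.316}{Re^{0.25}}
f = 0.316/69340^0.25 = 0.01947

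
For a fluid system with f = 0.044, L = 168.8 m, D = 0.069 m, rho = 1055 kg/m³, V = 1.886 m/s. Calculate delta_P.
Formula: \Delta P = f \frac{L}{D} \frac{\rho V^2}{2}
delta_P = 0.044·(168.8/0.069)·0.5·1055·1.886²/1000 = 202 kPa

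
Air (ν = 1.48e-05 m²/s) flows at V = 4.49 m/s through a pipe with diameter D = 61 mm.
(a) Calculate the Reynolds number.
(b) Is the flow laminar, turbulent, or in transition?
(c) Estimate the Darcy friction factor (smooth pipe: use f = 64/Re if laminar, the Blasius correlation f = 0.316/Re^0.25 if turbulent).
(a) Re = V·D/ν = 4.49·0.061/1.48e-05 = 18506
(b) Flow regime: turbulent (Re > 4000)
(c) Friction factor: f = 0.316/Re^0.25 = 0.316/18506^0.25 = 0.02709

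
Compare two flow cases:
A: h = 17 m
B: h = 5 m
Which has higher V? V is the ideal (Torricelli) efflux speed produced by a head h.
V(A) = 18.26 m/s, V(B) = 9.905 m/s. Answer: A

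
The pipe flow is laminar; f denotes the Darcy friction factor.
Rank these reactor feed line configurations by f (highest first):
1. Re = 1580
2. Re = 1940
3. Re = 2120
Case 1: f = 0.04051
Case 2: f = 0.03299
Case 3: f = 0.03019
Ranking (highest first): 1, 2, 3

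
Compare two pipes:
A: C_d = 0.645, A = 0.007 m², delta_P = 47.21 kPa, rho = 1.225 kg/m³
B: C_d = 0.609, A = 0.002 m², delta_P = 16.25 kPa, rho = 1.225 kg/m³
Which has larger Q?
Q(A) = 1253 L/s, Q(B) = 198.4 L/s. Answer: A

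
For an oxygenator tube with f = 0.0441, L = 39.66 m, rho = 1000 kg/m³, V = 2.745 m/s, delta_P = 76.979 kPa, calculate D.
Formula: \Delta P = f \frac{L}{D} \frac{\rho V^2}{2}
Substituting knowns: 76.979 = 0.0441·(39.66/D)·0.5·1000·2.745²/1000
Solving for D: D = 0.0441·39.66·0.5·1000·2.745²/(76.979·1000) = 0.0856 m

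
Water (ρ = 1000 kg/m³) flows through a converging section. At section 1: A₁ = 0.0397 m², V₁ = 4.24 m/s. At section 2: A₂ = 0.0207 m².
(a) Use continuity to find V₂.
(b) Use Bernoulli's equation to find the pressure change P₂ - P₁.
(a) Continuity: A₁V₁=A₂V₂ -> V₂=A₁V₁/A₂=0.0397*4.24/0.0207=8.13 m/s
(b) Bernoulli: P₂-P₁=0.5*rho*(V₁^2-V₂^2)/1000=0.5*1000*(4.24^2-8.13^2)/1000=-24.06 kPa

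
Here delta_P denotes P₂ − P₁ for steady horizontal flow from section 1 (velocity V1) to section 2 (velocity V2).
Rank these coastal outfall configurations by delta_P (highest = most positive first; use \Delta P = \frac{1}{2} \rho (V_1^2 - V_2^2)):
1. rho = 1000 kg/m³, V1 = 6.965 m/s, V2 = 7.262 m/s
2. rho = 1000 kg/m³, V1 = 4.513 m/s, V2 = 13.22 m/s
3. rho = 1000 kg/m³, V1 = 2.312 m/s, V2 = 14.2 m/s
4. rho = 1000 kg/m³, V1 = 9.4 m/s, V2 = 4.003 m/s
Case 1: delta_P = -2.113 kPa
Case 2: delta_P = -77.2 kPa
Case 3: delta_P = -98.15 kPa
Case 4: delta_P = 36.17 kPa
Ranking (highest first): 4, 1, 2, 3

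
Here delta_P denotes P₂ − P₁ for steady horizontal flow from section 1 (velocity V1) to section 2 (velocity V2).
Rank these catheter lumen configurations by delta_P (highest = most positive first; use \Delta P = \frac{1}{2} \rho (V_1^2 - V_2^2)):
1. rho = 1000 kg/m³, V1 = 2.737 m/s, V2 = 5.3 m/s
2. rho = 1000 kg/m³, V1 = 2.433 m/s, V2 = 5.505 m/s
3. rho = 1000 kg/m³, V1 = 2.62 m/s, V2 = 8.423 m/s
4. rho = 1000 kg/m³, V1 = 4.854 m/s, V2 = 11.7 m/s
Case 1: delta_P = -10.3 kPa
Case 2: delta_P = -12.19 kPa
Case 3: delta_P = -32.04 kPa
Case 4: delta_P = -56.66 kPa
Ranking (highest first): 1, 2, 3, 4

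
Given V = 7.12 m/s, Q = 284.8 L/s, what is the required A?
Formula: Q = A V
Substituting knowns: 284.8 = A·7.12·1000
Solving for A: A = (284.8/1000)/7.12 = 0.04 m²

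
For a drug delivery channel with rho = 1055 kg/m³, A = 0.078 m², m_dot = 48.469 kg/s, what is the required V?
Formula: \dot{m} = \rho A V
Substituting knowns: 48.469 = 1055·0.078·V
Solving for V: V = 48.469/(1055·0.078) = 0.589 m/s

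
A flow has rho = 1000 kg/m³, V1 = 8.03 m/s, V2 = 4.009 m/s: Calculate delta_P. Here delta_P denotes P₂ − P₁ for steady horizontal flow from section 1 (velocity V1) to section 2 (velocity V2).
Formula: \Delta P = \frac{1}{2} \rho (V_1^2 - V_2^2)
delta_P = 0.5·1000·(8.03² − 4.009²)/1000 = 24.2 kPa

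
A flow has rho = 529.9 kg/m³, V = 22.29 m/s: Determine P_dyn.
Formula: P_{dyn} = \frac{1}{2} \rho V^2
P_dyn = 0.5·529.9·22.29²/1000 = 131.6 kPa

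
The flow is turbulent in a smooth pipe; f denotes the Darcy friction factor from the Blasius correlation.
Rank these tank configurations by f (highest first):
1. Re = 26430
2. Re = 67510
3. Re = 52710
Case 1: f = 0.02478
Case 2: f = 0.0196
Case 3: f = 0.02086
Ranking (highest first): 1, 3, 2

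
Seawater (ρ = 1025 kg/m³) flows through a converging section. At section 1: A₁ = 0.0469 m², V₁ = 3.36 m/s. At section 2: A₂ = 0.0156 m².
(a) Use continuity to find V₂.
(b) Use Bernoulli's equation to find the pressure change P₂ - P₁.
(a) Continuity: A₁V₁=A₂V₂ -> V₂=A₁V₁/A₂=0.0469*3.36/0.0156=10.10 m/s
(b) Bernoulli: P₂-P₁=0.5*rho*(V₁^2-V₂^2)/1000=0.5*1025*(3.36^2-10.10^2)/1000=-46.49 kPa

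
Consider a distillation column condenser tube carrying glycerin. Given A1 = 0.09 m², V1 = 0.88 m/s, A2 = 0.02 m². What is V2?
Formula: V_2 = \frac{A_1 V_1}{A_2}
V2 = 0.09·0.88/0.02 = 3.96 m/s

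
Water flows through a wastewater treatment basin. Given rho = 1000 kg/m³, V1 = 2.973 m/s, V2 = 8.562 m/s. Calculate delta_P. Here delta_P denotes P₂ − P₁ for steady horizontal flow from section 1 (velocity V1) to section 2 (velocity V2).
Formula: \Delta P = \frac{1}{2} \rho (V_1^2 - V_2^2)
delta_P = 0.5·1000·(2.973² − 8.562²)/1000 = -32.23 kPa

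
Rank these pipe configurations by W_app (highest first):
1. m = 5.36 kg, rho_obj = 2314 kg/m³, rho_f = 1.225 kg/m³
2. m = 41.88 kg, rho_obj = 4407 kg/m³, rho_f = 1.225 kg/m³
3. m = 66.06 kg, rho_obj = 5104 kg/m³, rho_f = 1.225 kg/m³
Case 1: W_app = 52.55 N
Case 2: W_app = 410.7 N
Case 3: W_app = 647.9 N
Ranking (highest first): 3, 2, 1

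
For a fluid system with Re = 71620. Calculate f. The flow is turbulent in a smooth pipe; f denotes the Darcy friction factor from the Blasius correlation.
Formula: f = \frac{0.316}{Re^{0.25}}
f = 0.316/71620^0.25 = 0.01932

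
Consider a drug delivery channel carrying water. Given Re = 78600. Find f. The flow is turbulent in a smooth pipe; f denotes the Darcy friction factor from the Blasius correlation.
Formula: f = \frac{0.316}{Re^{0.25}}
f = 0.316/78600^0.25 = 0.01887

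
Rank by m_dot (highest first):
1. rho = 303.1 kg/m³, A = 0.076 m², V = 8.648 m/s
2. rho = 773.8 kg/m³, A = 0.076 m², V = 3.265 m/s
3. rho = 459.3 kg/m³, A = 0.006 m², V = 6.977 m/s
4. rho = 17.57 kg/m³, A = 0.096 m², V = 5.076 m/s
Case 1: m_dot = 199.2 kg/s
Case 2: m_dot = 192 kg/s
Case 3: m_dot = 19.23 kg/s
Case 4: m_dot = 8.562 kg/s
Ranking (highest first): 1, 2, 3, 4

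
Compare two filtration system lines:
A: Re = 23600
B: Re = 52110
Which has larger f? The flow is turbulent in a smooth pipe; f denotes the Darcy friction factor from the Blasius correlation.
f(A) = 0.0255, f(B) = 0.02091. Answer: A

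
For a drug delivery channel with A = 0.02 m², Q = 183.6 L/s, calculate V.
Formula: Q = A V
Substituting knowns: 183.6 = 0.02·V·1000
Solving for V: V = (183.6/1000)/0.02 = 9.18 m/s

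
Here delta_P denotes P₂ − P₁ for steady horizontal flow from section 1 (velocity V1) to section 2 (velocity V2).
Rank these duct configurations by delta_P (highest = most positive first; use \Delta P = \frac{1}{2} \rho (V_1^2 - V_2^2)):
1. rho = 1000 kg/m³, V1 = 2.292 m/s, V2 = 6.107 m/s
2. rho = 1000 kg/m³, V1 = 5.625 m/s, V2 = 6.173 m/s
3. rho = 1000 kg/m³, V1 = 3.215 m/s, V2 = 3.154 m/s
Case 1: delta_P = -16.02 kPa
Case 2: delta_P = -3.233 kPa
Case 3: delta_P = 0.1943 kPa
Ranking (highest first): 3, 2, 1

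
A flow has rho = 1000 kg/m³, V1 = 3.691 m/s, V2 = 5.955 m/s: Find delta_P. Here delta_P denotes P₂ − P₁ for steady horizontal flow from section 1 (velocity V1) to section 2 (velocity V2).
Formula: \Delta P = \frac{1}{2} \rho (V_1^2 - V_2^2)
delta_P = 0.5·1000·(3.691² − 5.955²)/1000 = -10.92 kPa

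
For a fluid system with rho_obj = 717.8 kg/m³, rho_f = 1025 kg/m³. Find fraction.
Formula: f_{sub} = \frac{\rho_{obj}}{\rho_f}
fraction = 717.8/1025 = 0.7003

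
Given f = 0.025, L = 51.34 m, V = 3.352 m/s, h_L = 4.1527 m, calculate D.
Formula: h_L = f \frac{L}{D} \frac{V^2}{2g}
Substituting knowns: 4.1527 = 0.025·(51.34/D)·3.352²/(2·9.81)
Solving for D: D = 0.025·51.34·3.352²/(2·9.81·4.1527) = 0.177 m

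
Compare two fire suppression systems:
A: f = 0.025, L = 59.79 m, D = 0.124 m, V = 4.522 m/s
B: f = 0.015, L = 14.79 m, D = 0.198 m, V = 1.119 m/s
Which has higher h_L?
h_L(A) = 12.56 m, h_L(B) = 0.07151 m. Answer: A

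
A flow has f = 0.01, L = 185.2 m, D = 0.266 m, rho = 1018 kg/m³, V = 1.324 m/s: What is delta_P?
Formula: \Delta P = f \frac{L}{D} \frac{\rho V^2}{2}
delta_P = 0.01·(185.2/0.266)·0.5·1018·1.324²/1000 = 6.212 kPa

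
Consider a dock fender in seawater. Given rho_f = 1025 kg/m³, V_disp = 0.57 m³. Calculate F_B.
Formula: F_B = \rho_f g V_{disp}
F_B = 1025·9.81·0.57 = 5731 N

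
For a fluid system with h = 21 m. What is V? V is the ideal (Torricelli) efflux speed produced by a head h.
Formula: V = \sqrt{2 g h}
V = √(2·9.81·21) = 20.3 m/s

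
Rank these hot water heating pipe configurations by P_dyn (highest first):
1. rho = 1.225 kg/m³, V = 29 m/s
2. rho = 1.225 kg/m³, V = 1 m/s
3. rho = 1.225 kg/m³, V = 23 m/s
Case 1: P_dyn = 0.5151 kPa
Case 2: P_dyn = 0.0006125 kPa
Case 3: P_dyn = 0.324 kPa
Ranking (highest first): 1, 3, 2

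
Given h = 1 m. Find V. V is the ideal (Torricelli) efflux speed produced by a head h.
Formula: V = \sqrt{2 g h}
V = √(2·9.81·1) = 4.429 m/s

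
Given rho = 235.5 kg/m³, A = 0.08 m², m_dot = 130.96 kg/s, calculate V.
Formula: \dot{m} = \rho A V
Substituting knowns: 130.96 = 235.5·0.08·V
Solving for V: V = 130.96/(235.5·0.08) = 6.951 m/s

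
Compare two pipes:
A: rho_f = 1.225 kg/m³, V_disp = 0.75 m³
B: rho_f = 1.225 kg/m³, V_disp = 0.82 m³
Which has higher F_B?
F_B(A) = 9.013 N, F_B(B) = 9.854 N. Answer: B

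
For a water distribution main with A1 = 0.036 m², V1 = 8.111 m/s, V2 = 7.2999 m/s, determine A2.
Formula: V_2 = \frac{A_1 V_1}{A_2}
Substituting knowns: 7.2999 = 0.036·8.111/A2
Solving for A2: A2 = 0.036·8.111/7.2999 = 0.04 m²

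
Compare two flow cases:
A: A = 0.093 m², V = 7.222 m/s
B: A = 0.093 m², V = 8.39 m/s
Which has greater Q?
Q(A) = 671.6 L/s, Q(B) = 780.3 L/s. Answer: B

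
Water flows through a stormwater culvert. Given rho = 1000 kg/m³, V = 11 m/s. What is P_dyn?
Formula: P_{dyn} = \frac{1}{2} \rho V^2
P_dyn = 0.5·1000·11²/1000 = 60.5 kPa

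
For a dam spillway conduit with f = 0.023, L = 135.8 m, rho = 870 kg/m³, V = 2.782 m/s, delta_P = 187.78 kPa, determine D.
Formula: \Delta P = f \frac{L}{D} \frac{\rho V^2}{2}
Substituting knowns: 187.78 = 0.023·(135.8/D)·0.5·870·2.782²/1000
Solving for D: D = 0.023·135.8·0.5·870·2.782²/(187.78·1000) = 0.056 m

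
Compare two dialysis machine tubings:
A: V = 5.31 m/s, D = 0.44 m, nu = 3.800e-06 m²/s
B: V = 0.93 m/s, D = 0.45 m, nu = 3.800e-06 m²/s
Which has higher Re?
Re(A) = 614842, Re(B) = 110132. Answer: A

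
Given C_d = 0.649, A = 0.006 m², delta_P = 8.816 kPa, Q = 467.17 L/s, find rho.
Formula: Q = C_d A \sqrt{\frac{2 \Delta P}{\rho}}
Substituting knowns: 467.17 = 0.649·0.006·√(2·(8.816·1000)/rho)·1000
Solving for rho: rho = 2·(8.816·1000)/((467.17/1000)/(0.649·0.006))² = 1.225 kg/m³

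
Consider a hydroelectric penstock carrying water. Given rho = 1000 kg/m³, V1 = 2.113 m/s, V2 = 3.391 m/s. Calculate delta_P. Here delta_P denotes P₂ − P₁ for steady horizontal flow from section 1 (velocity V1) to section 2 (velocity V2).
Formula: \Delta P = \frac{1}{2} \rho (V_1^2 - V_2^2)
delta_P = 0.5·1000·(2.113² − 3.391²)/1000 = -3.517 kPa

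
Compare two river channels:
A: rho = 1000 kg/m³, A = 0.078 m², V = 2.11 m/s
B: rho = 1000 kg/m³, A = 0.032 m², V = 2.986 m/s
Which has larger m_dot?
m_dot(A) = 164.6 kg/s, m_dot(B) = 95.55 kg/s. Answer: A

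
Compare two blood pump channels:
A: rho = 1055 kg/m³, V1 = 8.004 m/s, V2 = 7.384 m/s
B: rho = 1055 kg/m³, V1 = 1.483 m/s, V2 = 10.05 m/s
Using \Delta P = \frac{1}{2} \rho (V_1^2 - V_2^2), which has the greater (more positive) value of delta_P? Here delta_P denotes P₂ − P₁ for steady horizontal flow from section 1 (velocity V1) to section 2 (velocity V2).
delta_P(A) = 5.033 kPa, delta_P(B) = -52.12 kPa. Answer: A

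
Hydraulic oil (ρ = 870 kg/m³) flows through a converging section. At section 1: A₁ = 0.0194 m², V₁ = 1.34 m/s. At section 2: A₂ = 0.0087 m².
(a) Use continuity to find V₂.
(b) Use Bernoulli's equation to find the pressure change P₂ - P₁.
(a) Continuity: A₁V₁=A₂V₂ -> V₂=A₁V₁/A₂=0.0194*1.34/0.0087=2.99 m/s
(b) Bernoulli: P₂-P₁=0.5*rho*(V₁^2-V₂^2)/1000=0.5*870*(1.34^2-2.99^2)/1000=-3.108 kPa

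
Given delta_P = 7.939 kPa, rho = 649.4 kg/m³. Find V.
Formula: V = \sqrt{\frac{2 \Delta P}{\rho}}
V = √(2·(7.939·1000)/649.4) = 4.945 m/s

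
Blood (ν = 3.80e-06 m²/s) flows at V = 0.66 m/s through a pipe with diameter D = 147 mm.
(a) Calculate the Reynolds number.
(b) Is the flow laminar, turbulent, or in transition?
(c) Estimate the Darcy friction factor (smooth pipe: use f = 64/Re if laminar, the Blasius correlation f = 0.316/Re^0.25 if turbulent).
(a) Re = V·D/ν = 0.66·0.147/3.80e-06 = 25532
(b) Flow regime: turbulent (Re > 4000)
(c) Friction factor: f = 0.316/Re^0.25 = 0.316/25532^0.25 = 0.025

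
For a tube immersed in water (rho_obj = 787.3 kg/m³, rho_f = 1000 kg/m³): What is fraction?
Formula: f_{sub} = \frac{\rho_{obj}}{\rho_f}
fraction = 787.3/1000 = 0.7873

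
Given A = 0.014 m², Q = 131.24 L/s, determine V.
Formula: Q = A V
Substituting knowns: 131.24 = 0.014·V·1000
Solving for V: V = (131.24/1000)/0.014 = 9.374 m/s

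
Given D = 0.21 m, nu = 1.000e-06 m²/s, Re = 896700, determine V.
Formula: Re = \frac{V D}{\nu}
Substituting knowns: 896700 = V·0.21/1.000e-06
Solving for V: V = 896700·1.000e-06/0.21 = 4.27 m/s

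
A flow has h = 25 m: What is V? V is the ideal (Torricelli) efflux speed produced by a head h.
Formula: V = \sqrt{2 g h}
V = √(2·9.81·25) = 22.15 m/s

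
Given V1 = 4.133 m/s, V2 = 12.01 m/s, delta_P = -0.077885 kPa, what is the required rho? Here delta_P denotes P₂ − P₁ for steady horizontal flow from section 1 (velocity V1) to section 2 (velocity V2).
Formula: \Delta P = \frac{1}{2} \rho (V_1^2 - V_2^2)
Substituting knowns: -0.077885 = 0.5·rho·(4.133² − 12.01²)/1000
Solving for rho: rho = 2·(-0.077885·1000)/(4.133² − 12.01²) = 1.225 kg/m³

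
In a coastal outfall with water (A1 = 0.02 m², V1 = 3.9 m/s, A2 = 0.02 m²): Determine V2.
Formula: V_2 = \frac{A_1 V_1}{A_2}
V2 = 0.02·3.9/0.02 = 3.9 m/s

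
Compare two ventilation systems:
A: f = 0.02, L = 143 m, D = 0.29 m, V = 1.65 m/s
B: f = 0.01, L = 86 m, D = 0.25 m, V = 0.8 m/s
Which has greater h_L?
h_L(A) = 1.368 m, h_L(B) = 0.1122 m. Answer: A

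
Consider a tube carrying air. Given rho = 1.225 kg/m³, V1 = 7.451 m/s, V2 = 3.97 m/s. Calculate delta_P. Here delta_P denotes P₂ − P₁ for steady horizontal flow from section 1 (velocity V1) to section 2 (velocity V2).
Formula: \Delta P = \frac{1}{2} \rho (V_1^2 - V_2^2)
delta_P = 0.5·1.225·(7.451² − 3.97²)/1000 = 0.02435 kPa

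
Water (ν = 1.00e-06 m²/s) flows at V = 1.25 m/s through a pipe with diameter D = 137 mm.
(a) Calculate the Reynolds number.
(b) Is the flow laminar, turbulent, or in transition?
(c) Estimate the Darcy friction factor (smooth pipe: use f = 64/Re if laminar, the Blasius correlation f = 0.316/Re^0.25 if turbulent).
(a) Re = V·D/ν = 1.25·0.137/1.00e-06 = 171250
(b) Flow regime: turbulent (Re > 4000)
(c) Friction factor: f = 0.316/Re^0.25 = 0.316/171250^0.25 = 0.01553 (Blasius is strictly valid for Re ≲ 1e5; used here as the smooth-pipe estimate the problem specifies)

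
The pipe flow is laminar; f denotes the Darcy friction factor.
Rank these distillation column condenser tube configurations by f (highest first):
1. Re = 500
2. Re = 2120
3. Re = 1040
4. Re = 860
Case 1: f = 0.128
Case 2: f = 0.03019
Case 3: f = 0.06154
Case 4: f = 0.07442
Ranking (highest first): 1, 4, 3, 2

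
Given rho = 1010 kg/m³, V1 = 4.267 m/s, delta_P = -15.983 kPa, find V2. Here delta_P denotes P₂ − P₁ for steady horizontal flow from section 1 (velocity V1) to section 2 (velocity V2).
Formula: \Delta P = \frac{1}{2} \rho (V_1^2 - V_2^2)
Substituting knowns: -15.983 = 0.5·1010·(4.267² − V2²)/1000
Solving for V2: V2 = √(4.267² − 2·(-15.983·1000)/1010) = 7.061 m/s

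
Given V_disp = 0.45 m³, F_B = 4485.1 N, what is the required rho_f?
Formula: F_B = \rho_f g V_{disp}
Substituting knowns: 4485.1 = rho_f·9.81·0.45
Solving for rho_f: rho_f = 4485.1/(9.81·0.45) = 1016 kg/m³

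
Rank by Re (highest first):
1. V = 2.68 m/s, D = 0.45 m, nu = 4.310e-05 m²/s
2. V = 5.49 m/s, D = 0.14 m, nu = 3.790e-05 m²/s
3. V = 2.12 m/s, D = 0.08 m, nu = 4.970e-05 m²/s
Case 1: Re = 27981
Case 2: Re = 20280
Case 3: Re = 3412
Ranking (highest first): 1, 2, 3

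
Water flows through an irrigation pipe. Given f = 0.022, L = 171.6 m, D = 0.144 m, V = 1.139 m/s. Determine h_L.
Formula: h_L = f \frac{L}{D} \frac{V^2}{2g}
h_L = 0.022·(171.6/0.144)·1.139²/(2·9.81) = 1.734 m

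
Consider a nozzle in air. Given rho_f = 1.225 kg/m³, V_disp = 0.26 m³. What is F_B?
Formula: F_B = \rho_f g V_{disp}
F_B = 1.225·9.81·0.26 = 3.124 N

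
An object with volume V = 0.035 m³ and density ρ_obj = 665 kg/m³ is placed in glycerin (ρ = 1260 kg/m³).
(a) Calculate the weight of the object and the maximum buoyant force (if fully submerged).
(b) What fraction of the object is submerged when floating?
(a) W=rho_obj*g*V=665*9.81*0.035=228.3 N; F_B(max)=rho*g*V=1260*9.81*0.035=432.6 N
(b) Floating fraction=rho_obj/rho=665/1260=0.528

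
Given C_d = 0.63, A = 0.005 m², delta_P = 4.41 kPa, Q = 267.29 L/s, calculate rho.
Formula: Q = C_d A \sqrt{\frac{2 \Delta P}{\rho}}
Substituting knowns: 267.29 = 0.63·0.005·√(2·(4.41·1000)/rho)·1000
Solving for rho: rho = 2·(4.41·1000)/((267.29/1000)/(0.63·0.005))² = 1.225 kg/m³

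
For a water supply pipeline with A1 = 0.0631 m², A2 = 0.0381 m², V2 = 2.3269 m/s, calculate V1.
Formula: V_2 = \frac{A_1 V_1}{A_2}
Substituting knowns: 2.3269 = 0.0631·V1/0.0381
Solving for V1: V1 = 2.3269·0.0381/0.0631 = 1.405 m/s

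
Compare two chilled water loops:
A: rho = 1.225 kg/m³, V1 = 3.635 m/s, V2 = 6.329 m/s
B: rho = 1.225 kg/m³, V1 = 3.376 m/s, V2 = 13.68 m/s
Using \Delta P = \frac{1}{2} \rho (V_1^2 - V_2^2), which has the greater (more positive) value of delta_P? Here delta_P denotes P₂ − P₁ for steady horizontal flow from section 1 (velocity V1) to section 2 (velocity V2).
delta_P(A) = -0.01644 kPa, delta_P(B) = -0.1076 kPa. Answer: A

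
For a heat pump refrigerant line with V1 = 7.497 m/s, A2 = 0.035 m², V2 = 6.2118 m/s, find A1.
Formula: V_2 = \frac{A_1 V_1}{A_2}
Substituting knowns: 6.2118 = A1·7.497/0.035
Solving for A1: A1 = 6.2118·0.035/7.497 = 0.029 m²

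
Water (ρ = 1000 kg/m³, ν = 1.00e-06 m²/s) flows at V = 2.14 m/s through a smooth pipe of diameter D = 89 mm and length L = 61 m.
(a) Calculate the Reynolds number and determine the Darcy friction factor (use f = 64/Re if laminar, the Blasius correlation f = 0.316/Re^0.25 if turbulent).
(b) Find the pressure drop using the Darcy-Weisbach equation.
(a) Re = V·D/ν = 2.14·0.089/1.00e-06 = 190460 → turbulent (Re > 4000); f = 0.316/Re^0.25 = 0.316/190460^0.25 = 0.015126 (Blasius is strictly valid for Re ≲ 1e5; used here as the smooth-pipe estimate the problem specifies)
(b) Darcy-Weisbach: ΔP = f·(L/D)·½ρV²/1000 = 0.015126·(61/0.089)·½·1000·2.14²/1000 = 23.74 kPa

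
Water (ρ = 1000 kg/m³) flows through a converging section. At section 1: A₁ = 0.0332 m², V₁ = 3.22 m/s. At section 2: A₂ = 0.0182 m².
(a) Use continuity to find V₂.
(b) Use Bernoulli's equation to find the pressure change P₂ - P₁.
(a) Continuity: A₁V₁=A₂V₂ -> V₂=A₁V₁/A₂=0.0332*3.22/0.0182=5.87 m/s
(b) Bernoulli: P₂-P₁=0.5*rho*(V₁^2-V₂^2)/1000=0.5*1000*(3.22^2-5.87^2)/1000=-12.04 kPa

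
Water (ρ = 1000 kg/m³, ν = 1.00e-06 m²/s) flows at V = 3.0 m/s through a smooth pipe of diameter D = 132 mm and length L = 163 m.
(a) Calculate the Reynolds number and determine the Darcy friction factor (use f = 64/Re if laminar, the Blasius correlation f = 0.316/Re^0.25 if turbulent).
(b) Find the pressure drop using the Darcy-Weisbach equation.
(a) Re = V·D/ν = 3.0·0.132/1.00e-06 = 396000 → turbulent (Re > 4000); f = 0.316/Re^0.25 = 0.316/396000^0.25 = 0.012597 (Blasius is strictly valid for Re ≲ 1e5; used here as the smooth-pipe estimate the problem specifies)
(b) Darcy-Weisbach: ΔP = f·(L/D)·½ρV²/1000 = 0.012597·(163/0.132)·½·1000·3.0²/1000 = 70 kPa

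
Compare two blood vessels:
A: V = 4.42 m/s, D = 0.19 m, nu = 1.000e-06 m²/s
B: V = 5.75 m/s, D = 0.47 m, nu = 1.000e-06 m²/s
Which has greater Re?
Re(A) = 839800, Re(B) = 2.702e+06. Answer: B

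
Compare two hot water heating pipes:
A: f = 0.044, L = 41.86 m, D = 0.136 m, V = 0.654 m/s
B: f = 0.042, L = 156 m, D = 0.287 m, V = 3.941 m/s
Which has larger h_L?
h_L(A) = 0.2952 m, h_L(B) = 18.07 m. Answer: B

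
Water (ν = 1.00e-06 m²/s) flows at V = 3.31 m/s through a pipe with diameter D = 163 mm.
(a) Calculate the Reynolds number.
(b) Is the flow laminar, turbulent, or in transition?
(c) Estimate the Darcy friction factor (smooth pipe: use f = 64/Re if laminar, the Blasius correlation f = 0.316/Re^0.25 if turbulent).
(a) Re = V·D/ν = 3.31·0.163/1.00e-06 = 539530
(b) Flow regime: turbulent (Re > 4000)
(c) Friction factor: f = 0.316/Re^0.25 = 0.316/539530^0.25 = 0.01166 (Blasius is strictly valid for Re ≲ 1e5; used here as the smooth-pipe estimate the problem specifies)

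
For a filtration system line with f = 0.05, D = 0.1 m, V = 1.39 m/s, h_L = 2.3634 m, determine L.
Formula: h_L = f \frac{L}{D} \frac{V^2}{2g}
Substituting knowns: 2.3634 = 0.05·(L/0.1)·1.39²/(2·9.81)
Solving for L: L = 2.3634·2·9.81·0.1/(0.05·1.39²) = 48 m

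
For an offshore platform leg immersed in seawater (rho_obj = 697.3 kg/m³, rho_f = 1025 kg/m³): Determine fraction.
Formula: f_{sub} = \frac{\rho_{obj}}{\rho_f}
fraction = 697.3/1025 = 0.6803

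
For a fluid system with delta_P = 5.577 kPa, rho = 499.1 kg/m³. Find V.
Formula: V = \sqrt{\frac{2 \Delta P}{\rho}}
V = √(2·(5.577·1000)/499.1) = 4.727 m/s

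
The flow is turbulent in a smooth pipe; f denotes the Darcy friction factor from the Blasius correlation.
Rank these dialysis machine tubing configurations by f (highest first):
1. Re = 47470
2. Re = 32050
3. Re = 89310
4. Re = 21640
Case 1: f = 0.02141
Case 2: f = 0.02362
Case 3: f = 0.01828
Case 4: f = 0.02605
Ranking (highest first): 4, 2, 1, 3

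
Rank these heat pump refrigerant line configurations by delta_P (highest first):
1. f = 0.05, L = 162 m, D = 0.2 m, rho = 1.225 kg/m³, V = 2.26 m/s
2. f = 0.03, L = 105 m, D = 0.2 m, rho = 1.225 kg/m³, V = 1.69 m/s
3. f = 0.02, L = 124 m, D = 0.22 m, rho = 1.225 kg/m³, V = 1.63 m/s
Case 1: delta_P = 0.1267 kPa
Case 2: delta_P = 0.02755 kPa
Case 3: delta_P = 0.01834 kPa
Ranking (highest first): 1, 2, 3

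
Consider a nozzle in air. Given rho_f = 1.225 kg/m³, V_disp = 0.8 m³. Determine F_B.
Formula: F_B = \rho_f g V_{disp}
F_B = 1.225·9.81·0.8 = 9.614 N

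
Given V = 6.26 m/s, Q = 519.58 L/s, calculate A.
Formula: Q = A V
Substituting knowns: 519.58 = A·6.26·1000
Solving for A: A = (519.58/1000)/6.26 = 0.083 m²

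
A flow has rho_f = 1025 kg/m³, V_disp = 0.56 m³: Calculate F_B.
Formula: F_B = \rho_f g V_{disp}
F_B = 1025·9.81·0.56 = 5631 N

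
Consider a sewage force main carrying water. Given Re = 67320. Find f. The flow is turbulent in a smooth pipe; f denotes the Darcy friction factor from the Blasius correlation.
Formula: f = \frac{0.316}{Re^{0.25}}
f = 0.316/67320^0.25 = 0.01962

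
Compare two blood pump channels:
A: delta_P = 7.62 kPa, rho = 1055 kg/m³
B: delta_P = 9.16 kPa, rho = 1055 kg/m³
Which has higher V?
V(A) = 3.801 m/s, V(B) = 4.167 m/s. Answer: B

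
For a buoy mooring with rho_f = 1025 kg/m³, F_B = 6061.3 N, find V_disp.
Formula: F_B = \rho_f g V_{disp}
Substituting knowns: 6061.3 = 1025·9.81·V_disp
Solving for V_disp: V_disp = 6061.3/(1025·9.81) = 0.6028 m³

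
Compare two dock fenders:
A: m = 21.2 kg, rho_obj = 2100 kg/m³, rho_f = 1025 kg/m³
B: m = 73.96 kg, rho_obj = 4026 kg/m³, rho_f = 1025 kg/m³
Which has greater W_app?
W_app(A) = 106.5 N, W_app(B) = 540.8 N. Answer: B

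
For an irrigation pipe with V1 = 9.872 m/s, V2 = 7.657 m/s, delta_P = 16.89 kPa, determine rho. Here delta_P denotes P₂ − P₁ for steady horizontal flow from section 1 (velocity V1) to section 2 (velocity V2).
Formula: \Delta P = \frac{1}{2} \rho (V_1^2 - V_2^2)
Substituting knowns: 16.89 = 0.5·rho·(9.872² − 7.657²)/1000
Solving for rho: rho = 2·(16.89·1000)/(9.872² − 7.657²) = 870 kg/m³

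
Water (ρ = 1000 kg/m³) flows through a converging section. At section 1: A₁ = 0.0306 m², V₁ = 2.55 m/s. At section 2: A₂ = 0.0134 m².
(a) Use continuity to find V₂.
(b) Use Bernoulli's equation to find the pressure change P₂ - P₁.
(a) Continuity: A₁V₁=A₂V₂ -> V₂=A₁V₁/A₂=0.0306*2.55/0.0134=5.82 m/s
(b) Bernoulli: P₂-P₁=0.5*rho*(V₁^2-V₂^2)/1000=0.5*1000*(2.55^2-5.82^2)/1000=-13.68 kPa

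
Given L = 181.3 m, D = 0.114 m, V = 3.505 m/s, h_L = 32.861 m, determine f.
Formula: h_L = f \frac{L}{D} \frac{V^2}{2g}
Substituting knowns: 32.861 = f·(181.3/0.114)·3.505²/(2·9.81)
Solving for f: f = 32.861·2·9.81/((181.3/0.114)·3.505²) = 0.033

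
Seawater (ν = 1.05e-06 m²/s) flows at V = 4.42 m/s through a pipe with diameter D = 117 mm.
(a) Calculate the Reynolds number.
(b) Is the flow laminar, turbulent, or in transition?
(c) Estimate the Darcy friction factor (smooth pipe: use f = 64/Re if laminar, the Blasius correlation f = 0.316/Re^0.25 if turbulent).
(a) Re = V·D/ν = 4.42·0.117/1.05e-06 = 492510
(b) Flow regime: turbulent (Re > 4000)
(c) Friction factor: f = 0.316/Re^0.25 = 0.316/492510^0.25 = 0.01193 (Blasius is strictly valid for Re ≲ 1e5; used here as the smooth-pipe estimate the problem specifies)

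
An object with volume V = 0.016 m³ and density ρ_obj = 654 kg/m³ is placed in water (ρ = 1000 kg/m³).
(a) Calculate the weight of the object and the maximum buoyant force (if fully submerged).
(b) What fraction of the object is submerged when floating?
(a) W=rho_obj*g*V=654*9.81*0.016=102.7 N; F_B(max)=rho*g*V=1000*9.81*0.016=157.0 N
(b) Floating fraction=rho_obj/rho=654/1000=0.654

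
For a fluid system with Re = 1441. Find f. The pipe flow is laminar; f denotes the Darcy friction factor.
Formula: f = \frac{64}{Re}
f = 64/1441 = 0.04441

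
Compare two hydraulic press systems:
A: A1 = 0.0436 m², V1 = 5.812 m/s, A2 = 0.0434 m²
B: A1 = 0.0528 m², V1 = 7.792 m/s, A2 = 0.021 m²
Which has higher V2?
V2(A) = 5.839 m/s, V2(B) = 19.59 m/s. Answer: B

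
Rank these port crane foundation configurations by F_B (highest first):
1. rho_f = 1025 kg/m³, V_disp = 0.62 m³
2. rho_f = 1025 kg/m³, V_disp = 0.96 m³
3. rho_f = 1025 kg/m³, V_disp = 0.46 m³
Case 1: F_B = 6234 N
Case 2: F_B = 9653 N
Case 3: F_B = 4625 N
Ranking (highest first): 2, 1, 3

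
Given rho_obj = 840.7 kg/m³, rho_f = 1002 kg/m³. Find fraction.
Formula: f_{sub} = \frac{\rho_{obj}}{\rho_f}
fraction = 840.7/1002 = 0.839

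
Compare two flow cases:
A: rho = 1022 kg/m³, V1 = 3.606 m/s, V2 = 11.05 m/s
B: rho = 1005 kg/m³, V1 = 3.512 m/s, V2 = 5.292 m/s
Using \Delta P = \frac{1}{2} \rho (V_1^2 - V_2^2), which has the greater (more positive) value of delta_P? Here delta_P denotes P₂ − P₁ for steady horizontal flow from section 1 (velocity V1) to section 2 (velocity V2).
delta_P(A) = -55.75 kPa, delta_P(B) = -7.875 kPa. Answer: B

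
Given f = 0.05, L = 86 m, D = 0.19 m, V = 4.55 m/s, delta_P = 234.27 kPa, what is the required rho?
Formula: \Delta P = f \frac{L}{D} \frac{\rho V^2}{2}
Substituting knowns: 234.27 = 0.05·(86/0.19)·0.5·rho·4.55²/1000
Solving for rho: rho = (234.27·1000)/(0.05·(86/0.19)·0.5·4.55²) = 1000 kg/m³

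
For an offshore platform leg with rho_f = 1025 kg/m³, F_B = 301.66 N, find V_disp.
Formula: F_B = \rho_f g V_{disp}
Substituting knowns: 301.66 = 1025·9.81·V_disp
Solving for V_disp: V_disp = 301.66/(1025·9.81) = 0.03 m³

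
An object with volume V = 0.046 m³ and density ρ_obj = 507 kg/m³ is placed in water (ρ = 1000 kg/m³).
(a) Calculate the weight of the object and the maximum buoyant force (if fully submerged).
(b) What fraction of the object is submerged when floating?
(a) W=rho_obj*g*V=507*9.81*0.046=228.8 N; F_B(max)=rho*g*V=1000*9.81*0.046=451.3 N
(b) Floating fraction=rho_obj/rho=507/1000=0.507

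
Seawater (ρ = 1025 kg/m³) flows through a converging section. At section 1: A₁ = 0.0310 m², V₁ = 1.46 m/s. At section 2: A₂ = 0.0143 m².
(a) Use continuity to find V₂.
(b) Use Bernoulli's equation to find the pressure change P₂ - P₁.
(a) Continuity: A₁V₁=A₂V₂ -> V₂=A₁V₁/A₂=0.0310*1.46/0.0143=3.17 m/s
(b) Bernoulli: P₂-P₁=0.5*rho*(V₁^2-V₂^2)/1000=0.5*1025*(1.46^2-3.17^2)/1000=-4.058 kPa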